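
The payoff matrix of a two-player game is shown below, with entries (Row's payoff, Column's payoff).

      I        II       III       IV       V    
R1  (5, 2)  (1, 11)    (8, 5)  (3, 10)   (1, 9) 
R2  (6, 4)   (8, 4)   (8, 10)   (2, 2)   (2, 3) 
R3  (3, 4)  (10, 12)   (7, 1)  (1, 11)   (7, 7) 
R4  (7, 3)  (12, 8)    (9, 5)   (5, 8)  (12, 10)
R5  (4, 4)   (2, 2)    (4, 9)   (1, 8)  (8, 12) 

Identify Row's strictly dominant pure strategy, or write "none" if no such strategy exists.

R4

R4 vs R1: I: 7>5, II: 12>1, III: 9>8, IV: 5>3, V: 12>1.
R4 vs R2: I: 7>6, II: 12>8, III: 9>8, IV: 5>2, V: 12>2.
R4 vs R3: I: 7>3, II: 12>10, III: 9>7, IV: 5>1, V: 12>7.
R4 vs R5: I: 7>4, II: 12>2, III: 9>4, IV: 5>1, V: 12>8.
R4 strictly beats every other strategy against every opponent action, so it is strictly dominant.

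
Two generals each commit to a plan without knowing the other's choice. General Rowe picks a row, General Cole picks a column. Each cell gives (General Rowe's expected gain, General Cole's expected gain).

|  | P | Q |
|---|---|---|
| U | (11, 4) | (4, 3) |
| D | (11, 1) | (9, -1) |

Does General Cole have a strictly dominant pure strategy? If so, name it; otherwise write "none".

P vs Q: U: 4>3, D: 1>-1.
P strictly beats every other strategy against every opponent action, so it is strictly dominant.

P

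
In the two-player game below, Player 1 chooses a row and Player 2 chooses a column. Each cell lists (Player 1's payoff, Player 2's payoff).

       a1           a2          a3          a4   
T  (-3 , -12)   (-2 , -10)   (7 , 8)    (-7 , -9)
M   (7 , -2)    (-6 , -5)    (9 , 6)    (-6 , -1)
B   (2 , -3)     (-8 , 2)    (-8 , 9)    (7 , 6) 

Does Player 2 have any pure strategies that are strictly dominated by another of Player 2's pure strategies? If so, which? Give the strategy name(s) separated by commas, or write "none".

a1, a2, a4

a1: dominated, since a3 does at least as well everywhere (T: 8>-12, M: 6>-2, B: 9>-3).
a2 is strictly dominated by a3 (T: 8>-10, M: 6>-5, B: 9>2).
a3 is not dominated — it holds its own against a1 at T (8>-12); a2 at T (8>-10); a4 at T (8>-9).
a4 is strictly dominated by a3 (T: 8>-9, M: 6>-1, B: 9>6).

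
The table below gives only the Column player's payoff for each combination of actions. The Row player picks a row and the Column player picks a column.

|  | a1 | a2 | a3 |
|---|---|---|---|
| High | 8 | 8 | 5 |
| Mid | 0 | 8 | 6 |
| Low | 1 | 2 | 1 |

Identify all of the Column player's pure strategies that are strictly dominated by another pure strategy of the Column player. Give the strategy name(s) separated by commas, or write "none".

a1: no other strategy beats it everywhere (a2 at High (8=8); a3 at High (8>5)).
a2: no other strategy beats it everywhere (a1 at High (8=8); a3 at High (8>5)).
a3: dominated, since a2 does at least as well everywhere (High: 8>5, Mid: 8>6, Low: 2>1).

a3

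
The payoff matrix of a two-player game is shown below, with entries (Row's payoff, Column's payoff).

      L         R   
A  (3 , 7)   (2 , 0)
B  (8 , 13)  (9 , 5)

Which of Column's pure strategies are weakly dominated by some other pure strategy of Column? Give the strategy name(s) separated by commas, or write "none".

L: no other strategy beats it everywhere (R at A (7>0)).
R: dominated, since L does at least as well everywhere (A: 7>0, B: 13>5).

R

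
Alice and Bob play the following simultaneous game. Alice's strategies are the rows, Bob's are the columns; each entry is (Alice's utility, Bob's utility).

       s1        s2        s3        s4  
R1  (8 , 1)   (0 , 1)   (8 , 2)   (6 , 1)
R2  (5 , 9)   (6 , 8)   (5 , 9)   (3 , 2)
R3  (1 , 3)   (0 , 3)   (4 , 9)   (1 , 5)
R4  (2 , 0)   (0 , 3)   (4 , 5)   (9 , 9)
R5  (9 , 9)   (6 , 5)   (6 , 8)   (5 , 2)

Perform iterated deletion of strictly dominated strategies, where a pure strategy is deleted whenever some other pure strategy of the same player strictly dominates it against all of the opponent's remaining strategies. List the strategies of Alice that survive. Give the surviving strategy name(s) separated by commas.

R1, R4, R5

Alice's strategy R3 is strictly dominated by R2 (s1: 5>1, s2: 6>0, s3: 5>4, s4: 3>1) and is removed.
For Bob, s3 strictly dominates s2 on the remaining rows (R1: 2>1, R2: 9>8, R4: 5>3, R5: 8>5); eliminate s2.
For Alice, R1 strictly dominates R2 on the remaining columns (s1: 8>5, s3: 8>5, s4: 6>3); eliminate R2.
Among the remaining strategies, none is strictly dominated by another pure strategy of the same player, so the elimination stops.
Surviving strategies — Alice: {R1, R4, R5}; Bob: {s1, s3, s4}.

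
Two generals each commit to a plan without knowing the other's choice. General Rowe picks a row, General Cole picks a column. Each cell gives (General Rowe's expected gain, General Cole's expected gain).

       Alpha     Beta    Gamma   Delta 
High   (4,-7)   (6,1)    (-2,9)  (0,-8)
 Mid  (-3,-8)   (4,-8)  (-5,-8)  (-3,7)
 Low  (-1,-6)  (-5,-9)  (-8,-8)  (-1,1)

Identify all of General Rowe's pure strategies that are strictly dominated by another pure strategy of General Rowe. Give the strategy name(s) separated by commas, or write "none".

High is not dominated — it holds its own against Mid at Alpha (4>-3); Low at Alpha (4>-1).
High strictly dominates Mid — Alpha: 4>-3, Beta: 6>4, Gamma: -2>-5, Delta: 0>-3.
Low: dominated, since High does at least as well everywhere (Alpha: 4>-1, Beta: 6>-5, Gamma: -2>-8, Delta: 0>-1).

Mid, Low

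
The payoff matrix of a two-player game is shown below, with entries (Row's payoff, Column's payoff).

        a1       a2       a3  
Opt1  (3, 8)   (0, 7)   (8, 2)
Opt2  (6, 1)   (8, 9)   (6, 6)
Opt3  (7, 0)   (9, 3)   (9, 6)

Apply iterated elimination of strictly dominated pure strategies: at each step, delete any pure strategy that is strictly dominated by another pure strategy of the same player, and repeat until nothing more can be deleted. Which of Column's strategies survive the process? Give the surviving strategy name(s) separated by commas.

Row Opt1 is eliminated: Opt3 beats it against every remaining column (a1: 7>3, a2: 9>0, a3: 9>8).
Row's strategy Opt2 is strictly dominated by Opt3 (a1: 7>6, a2: 9>8, a3: 9>6) and is removed.
For Column, a2 strictly dominates a1 on the remaining rows (Opt3: 3>0); eliminate a1.
For Column, a3 strictly dominates a2 on the remaining rows (Opt3: 6>3); eliminate a2.
Among the remaining strategies, none is strictly dominated by another pure strategy of the same player, so the elimination stops.
Surviving strategies — Row: {Opt3}; Column: {a3}.

a3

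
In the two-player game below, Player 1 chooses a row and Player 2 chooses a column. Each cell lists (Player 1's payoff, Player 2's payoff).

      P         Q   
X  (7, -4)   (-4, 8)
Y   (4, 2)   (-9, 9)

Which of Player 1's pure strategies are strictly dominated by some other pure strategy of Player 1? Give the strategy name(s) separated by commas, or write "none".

X: no other strategy beats it everywhere (Y at P (7>4)).
X strictly dominates Y — P: 7>4, Q: -4>-9.

Y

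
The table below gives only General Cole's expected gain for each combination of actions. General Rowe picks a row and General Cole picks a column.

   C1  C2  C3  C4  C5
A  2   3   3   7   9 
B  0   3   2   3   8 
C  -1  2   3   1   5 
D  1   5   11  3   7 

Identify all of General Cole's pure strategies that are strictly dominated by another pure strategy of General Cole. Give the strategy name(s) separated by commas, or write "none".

C2 strictly dominates C1 — A: 3>2, B: 3>0, C: 2>-1, D: 5>1.
C2: dominated, since C5 does at least as well everywhere (A: 9>3, B: 8>3, C: 5>2, D: 7>5).
C3 is not dominated — it holds its own against C1 at A (3>2); C2 at A (3=3); C4 at C (3>1); C5 at D (11>7).
C5 strictly dominates C4 — A: 9>7, B: 8>3, C: 5>1, D: 7>3.
Nothing dominates C5: C1 at A (9>2); C2 at A (9>3); C3 at A (9>3); C4 at A (9>7).

C1, C2, C4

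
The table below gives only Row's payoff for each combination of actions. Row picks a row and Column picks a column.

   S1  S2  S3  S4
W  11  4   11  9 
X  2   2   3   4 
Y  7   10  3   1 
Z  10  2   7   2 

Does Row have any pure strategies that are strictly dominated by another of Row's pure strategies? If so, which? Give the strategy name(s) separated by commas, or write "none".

W: no other strategy beats it everywhere (X at S1 (11>2); Y at S1 (11>7); Z at S1 (11>10)).
W strictly dominates X — S1: 11>2, S2: 4>2, S3: 11>3, S4: 9>4.
Y is not dominated — it holds its own against W at S2 (10>4); X at S1 (7>2); Z at S2 (10>2).
Z: dominated, since W does at least as well everywhere (S1: 11>10, S2: 4>2, S3: 11>7, S4: 9>2).

X, Z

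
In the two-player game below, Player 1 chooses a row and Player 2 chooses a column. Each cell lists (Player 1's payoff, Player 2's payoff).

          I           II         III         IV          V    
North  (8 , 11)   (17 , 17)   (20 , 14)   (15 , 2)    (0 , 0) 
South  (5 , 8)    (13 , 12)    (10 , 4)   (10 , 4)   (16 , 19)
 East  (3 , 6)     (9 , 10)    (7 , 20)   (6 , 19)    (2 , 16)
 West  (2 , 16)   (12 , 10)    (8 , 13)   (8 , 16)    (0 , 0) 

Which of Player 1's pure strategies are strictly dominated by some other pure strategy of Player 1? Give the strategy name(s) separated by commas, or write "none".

North is not dominated — it holds its own against South at I (8>5); East at I (8>3); West at I (8>2).
South is not dominated — it holds its own against North at V (16>0); East at I (5>3); West at I (5>2).
East: dominated, since South does at least as well everywhere (I: 5>3, II: 13>9, III: 10>7, IV: 10>6, V: 16>2).
West is strictly dominated by South (I: 5>2, II: 13>12, III: 10>8, IV: 10>8, V: 16>0).

East, West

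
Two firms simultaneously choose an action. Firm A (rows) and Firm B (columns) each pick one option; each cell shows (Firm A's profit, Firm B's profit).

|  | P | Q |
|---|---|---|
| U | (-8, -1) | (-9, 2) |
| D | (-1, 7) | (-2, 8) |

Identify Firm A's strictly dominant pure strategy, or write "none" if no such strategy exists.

D

D vs U: P: -1>-8, Q: -2>-9.
D strictly beats every other strategy against every opponent action, so it is strictly dominant.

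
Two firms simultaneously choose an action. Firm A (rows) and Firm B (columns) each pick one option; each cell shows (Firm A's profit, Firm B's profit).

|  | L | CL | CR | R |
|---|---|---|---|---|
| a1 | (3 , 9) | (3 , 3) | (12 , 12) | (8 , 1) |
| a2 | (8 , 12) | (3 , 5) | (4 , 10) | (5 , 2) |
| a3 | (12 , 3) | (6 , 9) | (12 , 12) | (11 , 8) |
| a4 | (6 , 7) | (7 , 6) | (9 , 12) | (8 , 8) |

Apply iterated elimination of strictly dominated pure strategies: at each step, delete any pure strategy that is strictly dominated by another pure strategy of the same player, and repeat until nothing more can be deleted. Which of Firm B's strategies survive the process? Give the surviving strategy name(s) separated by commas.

For Firm A, a3 strictly dominates a2 on the remaining columns (L: 12>8, CL: 6>3, CR: 12>4, R: 11>5); eliminate a2.
Column L is eliminated: CR beats it against every remaining row (a1: 12>9, a3: 12>3, a4: 12>7).
Column CL is eliminated: CR beats it against every remaining row (a1: 12>3, a3: 12>9, a4: 12>6).
Row a4 is eliminated: a3 beats it against every remaining column (CR: 12>9, R: 11>8).
Column R is eliminated: CR beats it against every remaining row (a1: 12>1, a3: 12>8).
Among the remaining strategies, none is strictly dominated by another pure strategy of the same player, so the elimination stops.
Surviving strategies — Firm A: {a1, a3}; Firm B: {CR}.

CR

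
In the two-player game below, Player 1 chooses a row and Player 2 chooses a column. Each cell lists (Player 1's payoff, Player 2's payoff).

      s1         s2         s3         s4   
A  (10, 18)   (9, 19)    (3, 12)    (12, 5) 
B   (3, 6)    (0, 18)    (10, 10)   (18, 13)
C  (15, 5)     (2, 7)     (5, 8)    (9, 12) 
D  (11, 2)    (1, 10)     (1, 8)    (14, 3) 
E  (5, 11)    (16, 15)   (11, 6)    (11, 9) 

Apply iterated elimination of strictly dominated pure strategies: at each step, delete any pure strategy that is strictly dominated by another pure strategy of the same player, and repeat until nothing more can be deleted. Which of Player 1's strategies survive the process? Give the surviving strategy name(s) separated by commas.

For Player 2, s2 strictly dominates s1 on the remaining rows (A: 19>18, B: 18>6, C: 7>5, D: 10>2, E: 15>11); eliminate s1.
Row C is eliminated: E beats it against every remaining column (s2: 16>2, s3: 11>5, s4: 11>9).
For Player 2, s2 strictly dominates s3 on the remaining rows (A: 19>12, B: 18>10, D: 10>8, E: 15>6); eliminate s3.
Column s4 is eliminated: s2 beats it against every remaining row (A: 19>5, B: 18>13, D: 10>3, E: 15>9).
Row A is eliminated: E beats it against every remaining column (s2: 16>9).
For Player 1, D strictly dominates B on the remaining columns (s2: 1>0); eliminate B.
For Player 1, E strictly dominates D on the remaining columns (s2: 16>1); eliminate D.
Among the remaining strategies, none is strictly dominated by another pure strategy of the same player, so the elimination stops.
Surviving strategies — Player 1: {E}; Player 2: {s2}.

E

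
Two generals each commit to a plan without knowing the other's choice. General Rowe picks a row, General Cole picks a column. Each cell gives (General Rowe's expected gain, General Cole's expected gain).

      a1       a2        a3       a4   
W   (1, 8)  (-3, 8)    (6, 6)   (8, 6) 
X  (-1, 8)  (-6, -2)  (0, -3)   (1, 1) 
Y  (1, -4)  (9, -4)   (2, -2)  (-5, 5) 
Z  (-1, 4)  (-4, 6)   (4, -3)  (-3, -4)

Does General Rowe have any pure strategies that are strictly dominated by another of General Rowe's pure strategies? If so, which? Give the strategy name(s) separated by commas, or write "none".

X, Z

W is not dominated — it holds its own against X at a1 (1>-1); Y at a1 (1=1); Z at a1 (1>-1).
X is strictly dominated by W (a1: 1>-1, a2: -3>-6, a3: 6>0, a4: 8>1).
Y: no other strategy beats it everywhere (W at a1 (1=1); X at a1 (1>-1); Z at a1 (1>-1)).
Z: dominated, since W does at least as well everywhere (a1: 1>-1, a2: -3>-4, a3: 6>4, a4: 8>-3).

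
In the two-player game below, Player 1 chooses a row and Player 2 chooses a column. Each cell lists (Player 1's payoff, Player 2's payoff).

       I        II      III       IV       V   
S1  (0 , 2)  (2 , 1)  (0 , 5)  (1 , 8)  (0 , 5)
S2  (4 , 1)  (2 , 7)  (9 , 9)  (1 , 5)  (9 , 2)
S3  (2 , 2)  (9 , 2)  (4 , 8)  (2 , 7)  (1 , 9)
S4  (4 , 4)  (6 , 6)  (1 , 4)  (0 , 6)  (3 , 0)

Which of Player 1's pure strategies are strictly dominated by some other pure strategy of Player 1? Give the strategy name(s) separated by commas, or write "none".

S3 strictly dominates S1 — I: 2>0, II: 9>2, III: 4>0, IV: 2>1, V: 1>0.
S2: no other strategy beats it everywhere (S1 at I (4>0); S3 at I (4>2); S4 at I (4=4)).
Nothing dominates S3: S1 at I (2>0); S2 at II (9>2); S4 at II (9>6).
Nothing dominates S4: S1 at I (4>0); S2 at I (4=4); S3 at I (4>2).

S1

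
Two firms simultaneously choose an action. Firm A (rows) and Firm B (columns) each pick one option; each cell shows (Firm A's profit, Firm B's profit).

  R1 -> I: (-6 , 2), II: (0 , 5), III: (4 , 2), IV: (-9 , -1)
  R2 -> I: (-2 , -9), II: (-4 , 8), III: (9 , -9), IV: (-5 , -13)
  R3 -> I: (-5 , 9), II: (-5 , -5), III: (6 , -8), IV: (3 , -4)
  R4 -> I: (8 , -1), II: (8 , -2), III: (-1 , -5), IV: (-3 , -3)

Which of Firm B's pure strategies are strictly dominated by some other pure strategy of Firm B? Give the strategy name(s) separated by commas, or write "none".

III, IV

I is not dominated — it holds its own against II at R3 (9>-5); III at R1 (2=2); IV at R1 (2>-1).
Nothing dominates II: I at R1 (5>2); III at R1 (5>2); IV at R1 (5>-1).
II strictly dominates III — R1: 5>2, R2: 8>-9, R3: -5>-8, R4: -2>-5.
IV is strictly dominated by I (R1: 2>-1, R2: -9>-13, R3: 9>-4, R4: -1>-3).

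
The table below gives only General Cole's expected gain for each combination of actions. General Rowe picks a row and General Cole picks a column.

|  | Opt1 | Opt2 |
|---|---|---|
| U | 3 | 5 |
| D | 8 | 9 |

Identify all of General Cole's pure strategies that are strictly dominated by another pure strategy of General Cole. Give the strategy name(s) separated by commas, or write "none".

Opt1

Opt1 is strictly dominated by Opt2 (U: 5>3, D: 9>8).
Opt2 is not dominated — it holds its own against Opt1 at U (5>3).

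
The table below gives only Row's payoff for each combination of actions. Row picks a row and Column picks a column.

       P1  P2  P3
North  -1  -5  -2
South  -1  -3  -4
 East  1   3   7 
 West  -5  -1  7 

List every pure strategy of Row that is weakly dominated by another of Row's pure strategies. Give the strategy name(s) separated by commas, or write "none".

North: dominated, since East does at least as well everywhere (P1: 1>-1, P2: 3>-5, P3: 7>-2).
South: dominated, since East does at least as well everywhere (P1: 1>-1, P2: 3>-3, P3: 7>-4).
East is not dominated — it holds its own against North at P1 (1>-1); South at P1 (1>-1); West at P1 (1>-5).
West: dominated, since East does at least as well everywhere (P1: 1>-5, P2: 3>-1, P3: 7=7).

North, South, West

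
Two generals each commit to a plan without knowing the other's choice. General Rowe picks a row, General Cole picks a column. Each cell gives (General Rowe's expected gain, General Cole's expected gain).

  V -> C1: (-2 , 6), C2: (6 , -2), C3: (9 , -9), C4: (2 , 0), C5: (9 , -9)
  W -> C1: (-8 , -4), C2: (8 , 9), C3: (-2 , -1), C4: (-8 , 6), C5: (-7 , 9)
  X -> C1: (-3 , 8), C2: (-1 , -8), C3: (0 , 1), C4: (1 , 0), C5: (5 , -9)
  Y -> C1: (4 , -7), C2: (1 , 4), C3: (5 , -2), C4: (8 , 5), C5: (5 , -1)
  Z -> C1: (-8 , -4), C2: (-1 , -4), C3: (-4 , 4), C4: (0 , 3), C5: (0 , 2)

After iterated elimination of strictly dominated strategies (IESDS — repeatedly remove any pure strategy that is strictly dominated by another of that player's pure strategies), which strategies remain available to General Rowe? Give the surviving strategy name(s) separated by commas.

General Rowe's strategy X is strictly dominated by V (C1: -2>-3, C2: 6>-1, C3: 9>0, C4: 2>1, C5: 9>5) and is removed.
For General Rowe, V strictly dominates Z on the remaining columns (C1: -2>-8, C2: 6>-1, C3: 9>-4, C4: 2>0, C5: 9>0); eliminate Z.
General Cole's strategy C3 is strictly dominated by C2 (V: -2>-9, W: 9>-1, Y: 4>-2) and is removed.
Among the remaining strategies, none is strictly dominated by another pure strategy of the same player, so the elimination stops.
Surviving strategies — General Rowe: {V, W, Y}; General Cole: {C1, C2, C4, C5}.

V, W, Y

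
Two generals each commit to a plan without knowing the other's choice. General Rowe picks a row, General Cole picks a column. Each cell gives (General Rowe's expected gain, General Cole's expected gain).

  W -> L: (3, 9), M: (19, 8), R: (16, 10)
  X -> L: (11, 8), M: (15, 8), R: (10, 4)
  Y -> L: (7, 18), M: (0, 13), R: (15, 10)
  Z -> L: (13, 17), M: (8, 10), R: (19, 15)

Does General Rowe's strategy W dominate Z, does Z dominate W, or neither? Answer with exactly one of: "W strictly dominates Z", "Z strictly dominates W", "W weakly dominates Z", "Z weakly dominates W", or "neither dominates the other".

Compare W to Z across every action of General Cole: L: 3<13, M: 19>8, R: 16<19.
W does better at M but worse at L, R; neither strategy dominates the other.

neither dominates the other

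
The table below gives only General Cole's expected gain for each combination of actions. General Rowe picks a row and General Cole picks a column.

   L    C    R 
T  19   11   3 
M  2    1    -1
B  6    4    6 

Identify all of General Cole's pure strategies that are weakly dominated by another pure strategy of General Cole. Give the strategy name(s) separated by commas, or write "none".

L is not dominated — it holds its own against C at T (19>11); R at T (19>3).
C is weakly dominated by L (T: 19>11, M: 2>1, B: 6>4).
R: dominated, since L does at least as well everywhere (T: 19>3, M: 2>-1, B: 6=6).

C, R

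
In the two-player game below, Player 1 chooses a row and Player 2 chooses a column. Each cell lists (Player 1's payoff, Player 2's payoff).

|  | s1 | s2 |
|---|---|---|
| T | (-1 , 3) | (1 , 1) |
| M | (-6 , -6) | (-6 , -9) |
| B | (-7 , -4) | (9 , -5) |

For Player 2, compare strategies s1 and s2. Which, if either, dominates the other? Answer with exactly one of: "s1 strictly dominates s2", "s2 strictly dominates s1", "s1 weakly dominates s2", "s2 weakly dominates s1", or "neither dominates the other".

Compare s1 to s2 across each opponent action: T: 3>1, M: -6>-9, B: -4>-5.
s1 gives a strictly higher payoff against each opponent action, so s1 strictly dominates s2.

s1 strictly dominates s2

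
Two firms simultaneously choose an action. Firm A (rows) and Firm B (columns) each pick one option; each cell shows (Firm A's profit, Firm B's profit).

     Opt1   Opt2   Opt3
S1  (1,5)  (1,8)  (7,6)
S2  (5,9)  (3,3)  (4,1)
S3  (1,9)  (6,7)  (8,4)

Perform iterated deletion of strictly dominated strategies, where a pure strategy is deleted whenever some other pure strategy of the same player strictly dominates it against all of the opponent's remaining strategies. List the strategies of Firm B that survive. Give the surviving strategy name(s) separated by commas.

Opt1

Column Opt3 is eliminated: Opt2 beats it against every remaining row (S1: 8>6, S2: 3>1, S3: 7>4).
Firm A's strategy S1 is strictly dominated by S2 (Opt1: 5>1, Opt2: 3>1) and is removed.
For Firm B, Opt1 strictly dominates Opt2 on the remaining rows (S2: 9>3, S3: 9>7); eliminate Opt2.
Firm A's strategy S3 is strictly dominated by S2 (Opt1: 5>1) and is removed.
Among the remaining strategies, none is strictly dominated by another pure strategy of the same player, so the elimination stops.
Surviving strategies — Firm A: {S2}; Firm B: {Opt1}.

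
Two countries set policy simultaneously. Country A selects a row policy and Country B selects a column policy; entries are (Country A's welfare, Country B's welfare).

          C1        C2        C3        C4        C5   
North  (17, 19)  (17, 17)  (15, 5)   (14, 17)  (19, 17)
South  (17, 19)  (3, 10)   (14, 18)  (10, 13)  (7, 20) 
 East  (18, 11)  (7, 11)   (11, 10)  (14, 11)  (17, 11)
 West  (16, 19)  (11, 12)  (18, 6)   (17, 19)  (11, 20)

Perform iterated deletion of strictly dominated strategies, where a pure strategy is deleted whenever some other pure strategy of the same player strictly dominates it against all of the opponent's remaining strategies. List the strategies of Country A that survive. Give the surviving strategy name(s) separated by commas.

For Country B, C1 strictly dominates C3 on the remaining rows (North: 19>5, South: 19>18, East: 11>10, West: 19>6); eliminate C3.
Row South is eliminated: East beats it against every remaining column (C1: 18>17, C2: 7>3, C4: 14>10, C5: 17>7).
Among the remaining strategies, none is strictly dominated by another pure strategy of the same player, so the elimination stops.
Surviving strategies — Country A: {North, East, West}; Country B: {C1, C2, C4, C5}.

North, East, West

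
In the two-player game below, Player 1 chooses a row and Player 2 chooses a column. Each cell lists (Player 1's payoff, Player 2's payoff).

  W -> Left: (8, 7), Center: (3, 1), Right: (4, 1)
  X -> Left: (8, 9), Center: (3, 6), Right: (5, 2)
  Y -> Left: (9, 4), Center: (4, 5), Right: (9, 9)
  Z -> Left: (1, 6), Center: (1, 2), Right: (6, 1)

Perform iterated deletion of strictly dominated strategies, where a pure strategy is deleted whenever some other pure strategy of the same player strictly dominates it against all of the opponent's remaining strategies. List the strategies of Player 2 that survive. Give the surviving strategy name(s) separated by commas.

Right

Row W is eliminated: Y beats it against every remaining column (Left: 9>8, Center: 4>3, Right: 9>4).
Player 1's strategy X is strictly dominated by Y (Left: 9>8, Center: 4>3, Right: 9>5) and is removed.
Row Z is eliminated: Y beats it against every remaining column (Left: 9>1, Center: 4>1, Right: 9>6).
For Player 2, Center strictly dominates Left on the remaining rows (Y: 5>4); eliminate Left.
For Player 2, Right strictly dominates Center on the remaining rows (Y: 9>5); eliminate Center.
Among the remaining strategies, none is strictly dominated by another pure strategy of the same player, so the elimination stops.
Surviving strategies — Player 1: {Y}; Player 2: {Right}.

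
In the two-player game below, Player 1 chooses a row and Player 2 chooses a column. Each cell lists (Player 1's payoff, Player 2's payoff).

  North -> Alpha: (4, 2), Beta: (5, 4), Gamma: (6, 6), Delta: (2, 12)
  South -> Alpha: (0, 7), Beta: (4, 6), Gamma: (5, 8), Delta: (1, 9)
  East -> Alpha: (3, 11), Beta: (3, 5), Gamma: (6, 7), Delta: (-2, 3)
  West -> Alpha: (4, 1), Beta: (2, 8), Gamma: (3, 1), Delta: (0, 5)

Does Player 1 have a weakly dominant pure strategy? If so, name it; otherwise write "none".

North

North vs South: Alpha: 4>0, Beta: 5>4, Gamma: 6>5, Delta: 2>1.
North vs East: Alpha: 4>3, Beta: 5>3, Gamma: 6=6, Delta: 2>-2.
North vs West: Alpha: 4=4, Beta: 5>2, Gamma: 6>3, Delta: 2>0.
North is at least as good as every other strategy against every opponent action, so it is weakly dominant.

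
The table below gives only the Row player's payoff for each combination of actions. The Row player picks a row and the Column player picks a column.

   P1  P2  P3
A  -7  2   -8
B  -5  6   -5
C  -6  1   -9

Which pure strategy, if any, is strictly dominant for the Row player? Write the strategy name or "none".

B

B vs A: P1: -5>-7, P2: 6>2, P3: -5>-8.
B vs C: P1: -5>-6, P2: 6>1, P3: -5>-9.
B strictly beats every other strategy against every opponent action, so it is strictly dominant.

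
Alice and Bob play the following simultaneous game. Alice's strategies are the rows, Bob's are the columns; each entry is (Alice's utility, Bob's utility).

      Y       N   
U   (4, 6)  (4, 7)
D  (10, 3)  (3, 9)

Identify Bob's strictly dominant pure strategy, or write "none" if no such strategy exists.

N

N vs Y: U: 7>6, D: 9>3.
N strictly beats every other strategy against every opponent action, so it is strictly dominant.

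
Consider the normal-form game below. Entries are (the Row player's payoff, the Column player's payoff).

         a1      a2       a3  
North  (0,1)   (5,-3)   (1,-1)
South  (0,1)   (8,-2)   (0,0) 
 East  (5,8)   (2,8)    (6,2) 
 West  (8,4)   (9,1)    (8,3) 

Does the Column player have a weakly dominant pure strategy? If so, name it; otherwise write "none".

a1

a1 vs a2: North: 1>-3, South: 1>-2, East: 8=8, West: 4>1.
a1 vs a3: North: 1>-1, South: 1>0, East: 8>2, West: 4>3.
a1 is at least as good as every other strategy against every opponent action, so it is weakly dominant.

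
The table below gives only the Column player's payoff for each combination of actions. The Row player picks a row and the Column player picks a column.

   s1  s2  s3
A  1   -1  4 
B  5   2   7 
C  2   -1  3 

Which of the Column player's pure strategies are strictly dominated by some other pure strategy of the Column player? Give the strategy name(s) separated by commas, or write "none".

s1, s2

s3 strictly dominates s1 — A: 4>1, B: 7>5, C: 3>2.
s2 is strictly dominated by s1 (A: 1>-1, B: 5>2, C: 2>-1).
s3: no other strategy beats it everywhere (s1 at A (4>1); s2 at A (4>-1)).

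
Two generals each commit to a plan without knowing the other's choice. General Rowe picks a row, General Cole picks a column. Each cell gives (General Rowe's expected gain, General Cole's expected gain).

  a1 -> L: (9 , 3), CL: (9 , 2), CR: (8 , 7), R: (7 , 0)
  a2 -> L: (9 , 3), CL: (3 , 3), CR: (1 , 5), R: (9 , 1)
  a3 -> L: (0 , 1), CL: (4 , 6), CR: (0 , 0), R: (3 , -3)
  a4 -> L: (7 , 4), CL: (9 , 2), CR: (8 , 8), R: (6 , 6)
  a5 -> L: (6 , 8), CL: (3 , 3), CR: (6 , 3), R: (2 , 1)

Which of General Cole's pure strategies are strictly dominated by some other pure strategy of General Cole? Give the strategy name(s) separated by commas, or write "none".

R

Nothing dominates L: CL at a1 (3>2); CR at a3 (1>0); R at a1 (3>0).
CL: no other strategy beats it everywhere (L at a2 (3=3); CR at a3 (6>0); R at a1 (2>0)).
Nothing dominates CR: L at a1 (7>3); CL at a1 (7>2); R at a1 (7>0).
CR strictly dominates R — a1: 7>0, a2: 5>1, a3: 0>-3, a4: 8>6, a5: 3>1.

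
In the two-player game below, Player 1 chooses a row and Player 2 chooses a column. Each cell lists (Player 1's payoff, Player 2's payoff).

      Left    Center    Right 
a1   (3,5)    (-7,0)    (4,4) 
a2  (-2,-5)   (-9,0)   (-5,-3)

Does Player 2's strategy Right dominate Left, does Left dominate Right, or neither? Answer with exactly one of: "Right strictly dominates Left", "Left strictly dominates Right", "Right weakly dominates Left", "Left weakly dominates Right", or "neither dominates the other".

neither dominates the other

Right's payoffs vs Left's, by Player 1's action — a1: 4<5, a2: -3>-5.
Right does better at a2 but worse at a1; neither strategy dominates the other.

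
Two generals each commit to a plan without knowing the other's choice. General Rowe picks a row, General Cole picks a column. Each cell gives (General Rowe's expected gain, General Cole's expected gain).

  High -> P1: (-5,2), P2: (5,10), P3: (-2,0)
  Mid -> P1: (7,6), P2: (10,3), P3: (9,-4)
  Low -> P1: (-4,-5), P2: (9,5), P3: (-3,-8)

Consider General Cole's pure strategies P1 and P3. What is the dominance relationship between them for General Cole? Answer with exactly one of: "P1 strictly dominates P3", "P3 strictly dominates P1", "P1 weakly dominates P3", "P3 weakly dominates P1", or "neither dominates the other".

Compare P1 to P3 across each opponent action: High: 2>0, Mid: 6>-4, Low: -5>-8.
Every comparison favours P1, so P1 strictly dominates P3.

P1 strictly dominates P3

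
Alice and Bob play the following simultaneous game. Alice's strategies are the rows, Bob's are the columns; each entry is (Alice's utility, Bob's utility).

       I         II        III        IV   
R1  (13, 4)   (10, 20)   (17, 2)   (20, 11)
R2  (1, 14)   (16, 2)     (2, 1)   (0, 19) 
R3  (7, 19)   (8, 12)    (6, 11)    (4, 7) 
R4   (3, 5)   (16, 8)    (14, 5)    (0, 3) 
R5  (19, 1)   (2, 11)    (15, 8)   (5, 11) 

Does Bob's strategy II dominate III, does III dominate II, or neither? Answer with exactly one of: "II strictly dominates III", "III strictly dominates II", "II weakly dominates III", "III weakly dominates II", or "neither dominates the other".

II's payoffs vs III's, by Alice's action — R1: 20>2, R2: 2>1, R3: 12>11, R4: 8>5, R5: 11>8.
II gives a strictly higher payoff against every action of Alice, so II strictly dominates III.

II strictly dominates III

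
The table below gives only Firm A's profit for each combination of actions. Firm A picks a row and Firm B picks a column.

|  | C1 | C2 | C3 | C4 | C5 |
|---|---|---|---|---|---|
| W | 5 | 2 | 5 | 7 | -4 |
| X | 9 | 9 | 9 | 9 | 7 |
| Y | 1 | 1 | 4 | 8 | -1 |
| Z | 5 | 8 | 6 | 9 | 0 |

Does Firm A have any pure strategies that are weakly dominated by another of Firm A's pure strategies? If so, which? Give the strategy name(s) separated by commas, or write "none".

W, Y, Z

X weakly dominates W — C1: 9>5, C2: 9>2, C3: 9>5, C4: 9>7, C5: 7>-4.
X is not dominated — it holds its own against W at C1 (9>5); Y at C1 (9>1); Z at C1 (9>5).
X weakly dominates Y — C1: 9>1, C2: 9>1, C3: 9>4, C4: 9>8, C5: 7>-1.
Z is weakly dominated by X (C1: 9>5, C2: 9>8, C3: 9>6, C4: 9=9, C5: 7>0).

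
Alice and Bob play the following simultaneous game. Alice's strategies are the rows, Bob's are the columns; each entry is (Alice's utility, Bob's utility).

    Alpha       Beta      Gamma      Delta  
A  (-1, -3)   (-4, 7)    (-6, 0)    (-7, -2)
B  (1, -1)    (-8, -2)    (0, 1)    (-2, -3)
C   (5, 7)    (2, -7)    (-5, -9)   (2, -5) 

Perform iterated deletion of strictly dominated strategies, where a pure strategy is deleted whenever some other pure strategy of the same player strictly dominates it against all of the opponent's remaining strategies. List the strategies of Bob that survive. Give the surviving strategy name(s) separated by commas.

Alpha, Gamma

Alice's strategy A is strictly dominated by C (Alpha: 5>-1, Beta: 2>-4, Gamma: -5>-6, Delta: 2>-7) and is removed.
Bob's strategy Beta is strictly dominated by Alpha (B: -1>-2, C: 7>-7) and is removed.
Column Delta is eliminated: Alpha beats it against every remaining row (B: -1>-3, C: 7>-5).
Among the remaining strategies, none is strictly dominated by another pure strategy of the same player, so the elimination stops.
Surviving strategies — Alice: {B, C}; Bob: {Alpha, Gamma}.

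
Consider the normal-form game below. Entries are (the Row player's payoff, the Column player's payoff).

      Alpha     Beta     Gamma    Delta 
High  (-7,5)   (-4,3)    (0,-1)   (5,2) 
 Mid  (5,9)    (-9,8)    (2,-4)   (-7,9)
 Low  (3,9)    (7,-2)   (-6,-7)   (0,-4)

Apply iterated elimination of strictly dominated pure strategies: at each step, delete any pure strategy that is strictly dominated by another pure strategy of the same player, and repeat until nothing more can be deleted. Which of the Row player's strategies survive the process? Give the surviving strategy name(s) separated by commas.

High, Mid, Low

For the Column player, Alpha strictly dominates Beta on the remaining rows (High: 5>3, Mid: 9>8, Low: 9>-2); eliminate Beta.
Column Gamma is eliminated: Alpha beats it against every remaining row (High: 5>-1, Mid: 9>-4, Low: 9>-7).
Among the remaining strategies, none is strictly dominated by another pure strategy of the same player, so the elimination stops.
Surviving strategies — the Row player: {High, Mid, Low}; the Column player: {Alpha, Delta}.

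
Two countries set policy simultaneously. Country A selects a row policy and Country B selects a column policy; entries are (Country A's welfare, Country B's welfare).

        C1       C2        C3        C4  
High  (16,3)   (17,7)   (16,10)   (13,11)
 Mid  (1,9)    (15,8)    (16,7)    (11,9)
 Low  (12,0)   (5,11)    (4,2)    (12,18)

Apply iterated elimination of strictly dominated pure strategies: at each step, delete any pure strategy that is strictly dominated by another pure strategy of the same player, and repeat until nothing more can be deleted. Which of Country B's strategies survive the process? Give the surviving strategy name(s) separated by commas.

C4

For Country A, High strictly dominates Low on the remaining columns (C1: 16>12, C2: 17>5, C3: 16>4, C4: 13>12); eliminate Low.
Country B's strategy C2 is strictly dominated by C4 (High: 11>7, Mid: 9>8) and is removed.
Column C3 is eliminated: C4 beats it against every remaining row (High: 11>10, Mid: 9>7).
Row Mid is eliminated: High beats it against every remaining column (C1: 16>1, C4: 13>11).
For Country B, C4 strictly dominates C1 on the remaining rows (High: 11>3); eliminate C1.
Among the remaining strategies, none is strictly dominated by another pure strategy of the same player, so the elimination stops.
Surviving strategies — Country A: {High}; Country B: {C4}.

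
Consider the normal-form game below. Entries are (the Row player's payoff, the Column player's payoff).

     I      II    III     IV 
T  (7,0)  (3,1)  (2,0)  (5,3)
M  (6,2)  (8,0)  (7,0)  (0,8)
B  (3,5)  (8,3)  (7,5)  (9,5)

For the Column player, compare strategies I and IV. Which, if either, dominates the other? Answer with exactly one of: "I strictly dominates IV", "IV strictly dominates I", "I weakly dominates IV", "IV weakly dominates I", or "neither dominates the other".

Compare I to IV across each choice by the Row player: T: 0<3, M: 2<8, B: 5=5.
IV is at least as good everywhere and strictly better somewhere (tied at B), so IV weakly dominates I.

IV weakly dominates I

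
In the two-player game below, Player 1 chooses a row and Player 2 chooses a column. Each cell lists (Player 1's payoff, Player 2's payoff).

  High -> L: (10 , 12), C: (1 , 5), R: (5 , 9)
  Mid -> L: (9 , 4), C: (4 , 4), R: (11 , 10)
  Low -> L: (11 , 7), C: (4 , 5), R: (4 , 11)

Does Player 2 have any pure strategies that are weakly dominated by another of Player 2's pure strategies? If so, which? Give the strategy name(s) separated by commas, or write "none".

L: no other strategy beats it everywhere (C at High (12>5); R at High (12>9)).
C: dominated, since L does at least as well everywhere (High: 12>5, Mid: 4=4, Low: 7>5).
R: no other strategy beats it everywhere (L at Mid (10>4); C at High (9>5)).

C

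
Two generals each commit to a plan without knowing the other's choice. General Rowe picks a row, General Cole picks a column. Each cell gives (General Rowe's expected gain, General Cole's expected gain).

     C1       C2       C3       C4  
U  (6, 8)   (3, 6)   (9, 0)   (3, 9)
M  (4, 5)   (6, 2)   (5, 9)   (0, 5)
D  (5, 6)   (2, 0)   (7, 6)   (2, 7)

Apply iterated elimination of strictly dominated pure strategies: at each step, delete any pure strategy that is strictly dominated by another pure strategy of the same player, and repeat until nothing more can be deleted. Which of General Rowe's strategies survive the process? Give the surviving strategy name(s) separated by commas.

U

Row D is eliminated: U beats it against every remaining column (C1: 6>5, C2: 3>2, C3: 9>7, C4: 3>2).
For General Cole, C1 strictly dominates C2 on the remaining rows (U: 8>6, M: 5>2); eliminate C2.
For General Rowe, U strictly dominates M on the remaining columns (C1: 6>4, C3: 9>5, C4: 3>0); eliminate M.
General Cole's strategy C1 is strictly dominated by C4 (U: 9>8) and is removed.
For General Cole, C4 strictly dominates C3 on the remaining rows (U: 9>0); eliminate C3.
Among the remaining strategies, none is strictly dominated by another pure strategy of the same player, so the elimination stops.
Surviving strategies — General Rowe: {U}; General Cole: {C4}.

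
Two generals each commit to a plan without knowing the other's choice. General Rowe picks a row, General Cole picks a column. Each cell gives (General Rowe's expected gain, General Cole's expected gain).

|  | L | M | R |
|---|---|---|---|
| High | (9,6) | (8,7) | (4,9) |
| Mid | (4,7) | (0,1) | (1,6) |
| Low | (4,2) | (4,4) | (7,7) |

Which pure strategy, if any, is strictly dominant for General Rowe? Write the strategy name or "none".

none

High fails to dominate Low at R (4<7).
Mid fails to dominate High at L (4<9).
Low fails to dominate High at L (4<9).
No single strategy dominates all the others.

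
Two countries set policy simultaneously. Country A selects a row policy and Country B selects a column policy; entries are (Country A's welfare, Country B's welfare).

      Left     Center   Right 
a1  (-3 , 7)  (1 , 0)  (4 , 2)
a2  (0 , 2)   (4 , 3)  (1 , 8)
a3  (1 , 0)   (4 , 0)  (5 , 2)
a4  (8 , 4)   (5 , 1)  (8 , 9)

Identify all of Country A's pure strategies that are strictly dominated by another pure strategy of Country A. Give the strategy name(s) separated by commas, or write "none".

a1, a2, a3

a3 strictly dominates a1 — Left: 1>-3, Center: 4>1, Right: 5>4.
a4 strictly dominates a2 — Left: 8>0, Center: 5>4, Right: 8>1.
a3: dominated, since a4 does at least as well everywhere (Left: 8>1, Center: 5>4, Right: 8>5).
a4: no other strategy beats it everywhere (a1 at Left (8>-3); a2 at Left (8>0); a3 at Left (8>1)).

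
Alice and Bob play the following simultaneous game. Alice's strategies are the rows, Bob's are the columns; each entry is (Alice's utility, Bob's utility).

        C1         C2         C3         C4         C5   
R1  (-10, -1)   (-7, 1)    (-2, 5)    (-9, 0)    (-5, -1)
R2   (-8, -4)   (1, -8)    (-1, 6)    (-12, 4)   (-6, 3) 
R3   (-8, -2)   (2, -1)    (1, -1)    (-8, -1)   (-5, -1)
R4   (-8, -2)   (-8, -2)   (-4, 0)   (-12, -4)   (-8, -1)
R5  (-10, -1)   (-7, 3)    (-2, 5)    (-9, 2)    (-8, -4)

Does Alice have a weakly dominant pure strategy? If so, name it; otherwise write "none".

R3 vs R1: C1: -8>-10, C2: 2>-7, C3: 1>-2, C4: -8>-9, C5: -5=-5.
R3 vs R2: C1: -8=-8, C2: 2>1, C3: 1>-1, C4: -8>-12, C5: -5>-6.
R3 vs R4: C1: -8=-8, C2: 2>-8, C3: 1>-4, C4: -8>-12, C5: -5>-8.
R3 vs R5: C1: -8>-10, C2: 2>-7, C3: 1>-2, C4: -8>-9, C5: -5>-8.
R3 is at least as good as every other strategy against every opponent action, so it is weakly dominant.

R3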